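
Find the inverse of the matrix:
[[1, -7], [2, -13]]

For [[a,b],[c,d]], inverse = (1/det)·[[d,-b],[-c,a]]
det = (1)(-13) - (-7)(2) = -13 - -14 = 1
Inverse = [[-13, 7], [-2, 1]]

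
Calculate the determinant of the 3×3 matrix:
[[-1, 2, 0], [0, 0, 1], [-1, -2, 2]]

Expansion along first row:
det = -1·det([[0,1],[-2,2]]) - 2·det([[0,1],[-1,2]]) + 0·det([[0,0],[-1,-2]])
    = -1·(0·2 - 1·-2) - 2·(0·2 - 1·-1) + 0·(0·-2 - 0·-1)
    = -1·2 - 2·1 + 0·0
    = -2 + -2 + 0 = -4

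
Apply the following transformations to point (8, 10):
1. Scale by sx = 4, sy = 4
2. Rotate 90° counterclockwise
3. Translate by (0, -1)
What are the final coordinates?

Step 1: Scale → (32, 40)
Step 2: Rotate 90° → (-40, 32)
Step 3: Translate → (-40, 31)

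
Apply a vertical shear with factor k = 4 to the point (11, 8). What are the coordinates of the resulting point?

Shear matrix for vertical shear with factor k = 4:
[[1, 0], [4, 1]]
Result: (11, 8) → (11, 52)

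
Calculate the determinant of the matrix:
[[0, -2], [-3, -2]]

For a 2×2 matrix [[a, b], [c, d]], det = ad - bc
det = (0)(-2) - (-2)(-3) = 0 - 6 = -6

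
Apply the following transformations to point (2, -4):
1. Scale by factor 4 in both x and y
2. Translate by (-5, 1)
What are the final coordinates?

Step 1: Scale (2, -4) by 4 → (8, -16)
Step 2: Translate by (-5, 1) → (3, -15)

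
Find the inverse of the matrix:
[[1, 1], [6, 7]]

For [[a,b],[c,d]], inverse = (1/det)·[[d,-b],[-c,a]]
det = (1)(7) - (1)(6) = 7 - 6 = 1
Inverse = [[7, -1], [-6, 1]]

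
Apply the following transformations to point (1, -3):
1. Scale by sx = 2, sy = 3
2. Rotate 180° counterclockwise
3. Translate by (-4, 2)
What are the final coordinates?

Step 1: Scale → (2, -9)
Step 2: Rotate 180° → (-2, 9)
Step 3: Translate → (-6, 11)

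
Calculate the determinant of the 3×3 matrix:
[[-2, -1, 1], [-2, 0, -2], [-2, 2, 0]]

Expansion along first row:
det = -2·det([[0,-2],[2,0]]) - -1·det([[-2,-2],[-2,0]]) + 1·det([[-2,0],[-2,2]])
    = -2·(0·0 - -2·2) - -1·(-2·0 - -2·-2) + 1·(-2·2 - 0·-2)
    = -2·4 - -1·-4 + 1·-4
    = -8 + -4 + -4 = -16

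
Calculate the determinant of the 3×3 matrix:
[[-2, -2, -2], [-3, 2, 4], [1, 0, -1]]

Expansion along first row:
det = -2·det([[2,4],[0,-1]]) - -2·det([[-3,4],[1,-1]]) + -2·det([[-3,2],[1,0]])
    = -2·(2·-1 - 4·0) - -2·(-3·-1 - 4·1) + -2·(-3·0 - 2·1)
    = -2·-2 - -2·-1 + -2·-2
    = 4 + -2 + 4 = 6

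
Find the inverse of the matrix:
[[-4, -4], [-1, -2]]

For [[a,b],[c,d]], inverse = (1/det)·[[d,-b],[-c,a]]
det = (-4)(-2) - (-4)(-1) = 8 - 4 = 4
Inverse = (1/4)·[[-2, 4], [1, -4]]
= [[-1/2, 1], [1/4, -1]]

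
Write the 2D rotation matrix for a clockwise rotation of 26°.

Rotation matrix formula: [[cos θ, -sin θ], [sin θ, cos θ]]
A clockwise rotation by 26° is equivalent to a counterclockwise rotation by -26°.
For θ = -26°:
cos(-26°) = 0.8988
sin(-26°) = -0.4384
Result: [[0.8988, 0.4384], [-0.4384, 0.8988]]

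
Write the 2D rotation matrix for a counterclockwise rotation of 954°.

Rotation matrix formula: [[cos θ, -sin θ], [sin θ, cos θ]]
For θ = 954°:
cos(954°) = -0.5878
sin(954°) = -0.8090
Result: [[-0.5878, 0.8090], [-0.8090, -0.5878]]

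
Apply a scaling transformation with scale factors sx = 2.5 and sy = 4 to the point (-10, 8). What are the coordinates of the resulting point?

Scaling matrix:
[[2.50, 0], [0, 4]]
Result: (-10 × 2.5, 8 × 4) = (-25, 32)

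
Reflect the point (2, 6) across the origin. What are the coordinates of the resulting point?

Reflection across origin: (2, 6) → (-2, -6)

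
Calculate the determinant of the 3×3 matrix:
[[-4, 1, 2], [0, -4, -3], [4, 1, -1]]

Expansion along first row:
det = -4·det([[-4,-3],[1,-1]]) - 1·det([[0,-3],[4,-1]]) + 2·det([[0,-4],[4,1]])
    = -4·(-4·-1 - -3·1) - 1·(0·-1 - -3·4) + 2·(0·1 - -4·4)
    = -4·7 - 1·12 + 2·16
    = -28 + -12 + 32 = -8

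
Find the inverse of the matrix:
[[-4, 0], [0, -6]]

For [[a,b],[c,d]], inverse = (1/det)·[[d,-b],[-c,a]]
det = (-4)(-6) - (0)(0) = 24 - 0 = 24
Inverse = (1/24)·[[-6, 0], [0, -4]]
= [[-1/4, 0], [0, -1/6]]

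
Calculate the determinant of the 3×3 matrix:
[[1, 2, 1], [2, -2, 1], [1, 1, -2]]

Expansion along first row:
det = 1·det([[-2,1],[1,-2]]) - 2·det([[2,1],[1,-2]]) + 1·det([[2,-2],[1,1]])
    = 1·(-2·-2 - 1·1) - 2·(2·-2 - 1·1) + 1·(2·1 - -2·1)
    = 1·3 - 2·-5 + 1·4
    = 3 + 10 + 4 = 17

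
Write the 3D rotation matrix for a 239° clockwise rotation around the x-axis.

Rotation matrix for clockwise 239° around x-axis:
A clockwise rotation by 239° is a counterclockwise rotation by -239°.
cos(-239°) = -0.5150, sin(-239°) = 0.8572
Result: [[1, 0, 0], [0, -0.5150, -0.8572], [0, 0.8572, -0.5150]]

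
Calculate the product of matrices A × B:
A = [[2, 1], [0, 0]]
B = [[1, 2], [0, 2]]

Matrix multiplication:
C[0][0] = 2×1 + 1×0 = 2
C[0][1] = 2×2 + 1×2 = 6
C[1][0] = 0×1 + 0×0 = 0
C[1][1] = 0×2 + 0×2 = 0
Result: [[2, 6], [0, 0]]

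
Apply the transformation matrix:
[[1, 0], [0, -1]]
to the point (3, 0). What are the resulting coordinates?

Matrix multiplication:
[[1, 0], [0, -1]] × [3, 0]ᵀ
= [(1)(3) + (0)(0), (0)(3) + (-1)(0)]ᵀ
= [3, 0]ᵀ
Result: (3, 0)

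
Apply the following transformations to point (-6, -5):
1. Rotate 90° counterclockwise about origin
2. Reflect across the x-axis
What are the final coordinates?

Step 1: Rotate 90° → (5, -6)
Step 2: Reflect across x-axis → (5, 6)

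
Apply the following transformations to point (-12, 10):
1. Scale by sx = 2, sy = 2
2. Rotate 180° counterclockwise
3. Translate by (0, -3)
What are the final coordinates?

Step 1: Scale → (-24, 20)
Step 2: Rotate 180° → (24, -20)
Step 3: Translate → (24, -23)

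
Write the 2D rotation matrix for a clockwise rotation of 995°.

Rotation matrix formula: [[cos θ, -sin θ], [sin θ, cos θ]]
A clockwise rotation by 995° is equivalent to a counterclockwise rotation by -995°.
For θ = -995°:
cos(-995°) = 0.0872
sin(-995°) = 0.9962
Result: [[0.0872, -0.9962], [0.9962, 0.0872]]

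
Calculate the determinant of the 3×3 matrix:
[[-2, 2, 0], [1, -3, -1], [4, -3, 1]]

Expansion along first row:
det = -2·det([[-3,-1],[-3,1]]) - 2·det([[1,-1],[4,1]]) + 0·det([[1,-3],[4,-3]])
    = -2·(-3·1 - -1·-3) - 2·(1·1 - -1·4) + 0·(1·-3 - -3·4)
    = -2·-6 - 2·5 + 0·9
    = 12 + -10 + 0 = 2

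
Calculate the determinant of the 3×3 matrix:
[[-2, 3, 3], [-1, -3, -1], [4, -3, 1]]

Expansion along first row:
det = -2·det([[-3,-1],[-3,1]]) - 3·det([[-1,-1],[4,1]]) + 3·det([[-1,-3],[4,-3]])
    = -2·(-3·1 - -1·-3) - 3·(-1·1 - -1·4) + 3·(-1·-3 - -3·4)
    = -2·-6 - 3·3 + 3·15
    = 12 + -9 + 45 = 48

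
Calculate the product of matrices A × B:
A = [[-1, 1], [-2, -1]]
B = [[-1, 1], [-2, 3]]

Matrix multiplication:
C[0][0] = -1×-1 + 1×-2 = -1
C[0][1] = -1×1 + 1×3 = 2
C[1][0] = -2×-1 + -1×-2 = 4
C[1][1] = -2×1 + -1×3 = -5
Result: [[-1, 2], [4, -5]]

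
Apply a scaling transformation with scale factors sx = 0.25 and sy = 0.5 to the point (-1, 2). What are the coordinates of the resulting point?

Scaling matrix:
[[0.25, 0], [0, 0.50]]
Result: (-1 × 0.25, 2 × 0.5) = (-0.25, 1)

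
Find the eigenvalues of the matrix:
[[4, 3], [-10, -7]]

Characteristic equation: det(A - λI) = 0
λ² - (trace)λ + (det) = 0
trace = 4 + -7 = -3, det = (4)(-7) - (3)(-10) = 2
λ² - (-3)λ + (2) = 0
λ = (-3 ± √((-3)² - 4·(2))) / 2 = (-3 ± √1) / 2
Solving: λ = -2, -1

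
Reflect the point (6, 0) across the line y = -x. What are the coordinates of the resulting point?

Reflection across line y = -x: (6, 0) → (0, -6)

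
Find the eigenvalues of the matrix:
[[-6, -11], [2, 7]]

Characteristic equation: det(A - λI) = 0
λ² - (trace)λ + (det) = 0
trace = -6 + 7 = 1, det = (-6)(7) - (-11)(2) = -20
λ² - (1)λ + (-20) = 0
λ = (1 ± √((1)² - 4·(-20))) / 2 = (1 ± √81) / 2
Solving: λ = -4, 5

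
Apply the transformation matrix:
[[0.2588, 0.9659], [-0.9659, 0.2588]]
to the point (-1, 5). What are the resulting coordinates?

Matrix multiplication:
[[0.2588, 0.9659], [-0.9659, 0.2588]] × [-1, 5]ᵀ
= [(0.2588)(-1) + (0.9659)(5), (-0.9659)(-1) + (0.2588)(5)]ᵀ
= [4.5707, 2.2599]ᵀ
Result: (4.5707, 2.2599)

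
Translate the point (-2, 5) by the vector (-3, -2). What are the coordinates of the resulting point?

Translation by (-3, -2) (homogeneous matrix [[1, 0, -3], [0, 1, -2], [0, 0, 1]]):
x' = -2 + -3 = -5
y' = 5 + -2 = 3
Result: (-5, 3)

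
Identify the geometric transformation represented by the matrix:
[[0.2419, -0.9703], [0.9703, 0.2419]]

This matrix represents: rotation by 76° counterclockwise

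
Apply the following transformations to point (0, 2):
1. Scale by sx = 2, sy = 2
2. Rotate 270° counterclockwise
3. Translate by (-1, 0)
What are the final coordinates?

Step 1: Scale → (0, 4)
Step 2: Rotate 270° → (4, 0)
Step 3: Translate → (3, 0)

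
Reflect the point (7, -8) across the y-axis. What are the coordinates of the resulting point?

Reflection across y-axis: (7, -8) → (-7, -8)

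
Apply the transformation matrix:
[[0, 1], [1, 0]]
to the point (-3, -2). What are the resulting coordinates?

Matrix multiplication:
[[0, 1], [1, 0]] × [-3, -2]ᵀ
= [(0)(-3) + (1)(-2), (1)(-3) + (0)(-2)]ᵀ
= [-2, -3]ᵀ
Result: (-2, -3)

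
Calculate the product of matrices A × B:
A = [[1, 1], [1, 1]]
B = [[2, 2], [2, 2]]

Matrix multiplication:
C[0][0] = 1×2 + 1×2 = 4
C[0][1] = 1×2 + 1×2 = 4
C[1][0] = 1×2 + 1×2 = 4
C[1][1] = 1×2 + 1×2 = 4
Result: [[4, 4], [4, 4]]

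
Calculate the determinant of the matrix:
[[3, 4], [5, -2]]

For a 2×2 matrix [[a, b], [c, d]], det = ad - bc
det = (3)(-2) - (4)(5) = -6 - 20 = -26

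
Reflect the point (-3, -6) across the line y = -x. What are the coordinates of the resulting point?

Reflection across line y = -x: (-3, -6) → (6, 3)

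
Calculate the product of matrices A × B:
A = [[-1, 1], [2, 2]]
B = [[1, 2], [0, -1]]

Matrix multiplication:
C[0][0] = -1×1 + 1×0 = -1
C[0][1] = -1×2 + 1×-1 = -3
C[1][0] = 2×1 + 2×0 = 2
C[1][1] = 2×2 + 2×-1 = 2
Result: [[-1, -3], [2, 2]]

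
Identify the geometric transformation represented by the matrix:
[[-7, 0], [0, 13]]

This matrix represents: non-uniform scaling by sx = -7, sy = 13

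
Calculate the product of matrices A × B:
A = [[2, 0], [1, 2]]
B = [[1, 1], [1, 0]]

Matrix multiplication:
C[0][0] = 2×1 + 0×1 = 2
C[0][1] = 2×1 + 0×0 = 2
C[1][0] = 1×1 + 2×1 = 3
C[1][1] = 1×1 + 2×0 = 1
Result: [[2, 2], [3, 1]]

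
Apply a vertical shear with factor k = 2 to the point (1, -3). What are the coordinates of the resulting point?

Shear matrix for vertical shear with factor k = 2:
[[1, 0], [2, 1]]
Result: (1, -3) → (1, -1)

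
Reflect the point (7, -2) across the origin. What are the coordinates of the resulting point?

Reflection across origin: (7, -2) → (-7, 2)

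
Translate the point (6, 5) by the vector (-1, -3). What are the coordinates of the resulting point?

Translation by (-1, -3) (homogeneous matrix [[1, 0, -1], [0, 1, -3], [0, 0, 1]]):
x' = 6 + -1 = 5
y' = 5 + -3 = 2
Result: (5, 2)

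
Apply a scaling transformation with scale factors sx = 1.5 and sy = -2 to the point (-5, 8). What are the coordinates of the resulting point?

Scaling matrix:
[[1.50, 0], [0, -2]]
Result: (-5 × 1.5, 8 × -2) = (-7.5, -16)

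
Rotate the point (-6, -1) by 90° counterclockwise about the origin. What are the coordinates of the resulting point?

Rotation matrix for 90°: [[cos 90°, -sin 90°], [sin 90°, cos 90°]] = [[0, -1], [1, 0]]
[[0, -1], [1, 0]] × [-6, -1]ᵀ = [1, -6]ᵀ
Result: (1, -6)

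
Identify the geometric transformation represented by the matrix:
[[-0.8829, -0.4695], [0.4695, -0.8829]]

This matrix represents: rotation by 152° counterclockwise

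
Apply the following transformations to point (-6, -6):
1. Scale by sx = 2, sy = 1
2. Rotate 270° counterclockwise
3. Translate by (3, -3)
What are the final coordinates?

Step 1: Scale → (-12, -6)
Step 2: Rotate 270° → (-6, 12)
Step 3: Translate → (-3, 9)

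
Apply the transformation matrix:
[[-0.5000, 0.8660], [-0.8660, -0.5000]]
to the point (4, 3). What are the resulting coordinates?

Matrix multiplication:
[[-0.5000, 0.8660], [-0.8660, -0.5000]] × [4, 3]ᵀ
= [(-0.5000)(4) + (0.8660)(3), (-0.8660)(4) + (-0.5000)(3)]ᵀ
= [0.5980, -4.9640]ᵀ
Result: (0.5980, -4.9640)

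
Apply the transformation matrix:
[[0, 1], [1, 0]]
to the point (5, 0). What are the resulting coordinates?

Matrix multiplication:
[[0, 1], [1, 0]] × [5, 0]ᵀ
= [(0)(5) + (1)(0), (1)(5) + (0)(0)]ᵀ
= [0, 5]ᵀ
Result: (0, 5)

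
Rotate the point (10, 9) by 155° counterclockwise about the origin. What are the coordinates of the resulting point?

Rotation matrix for 155°: [[cos 155°, -sin 155°], [sin 155°, cos 155°]] ≈ [[-0.906308, -0.422618], [0.422618, -0.906308]]
[[-0.906308, -0.422618], [0.422618, -0.906308]] × [10, 9]ᵀ ≈ [-12.8666, -3.9306]ᵀ
Result: (-12.8666, -3.9306)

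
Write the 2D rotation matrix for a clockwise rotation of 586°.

Rotation matrix formula: [[cos θ, -sin θ], [sin θ, cos θ]]
A clockwise rotation by 586° is equivalent to a counterclockwise rotation by -586°.
For θ = -586°:
cos(-586°) = -0.6947
sin(-586°) = 0.7193
Result: [[-0.6947, -0.7193], [0.7193, -0.6947]]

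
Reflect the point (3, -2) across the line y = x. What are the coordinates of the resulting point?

Reflection across line y = x: (3, -2) → (-2, 3)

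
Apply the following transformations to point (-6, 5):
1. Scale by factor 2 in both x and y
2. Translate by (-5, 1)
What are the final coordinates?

Step 1: Scale (-6, 5) by 2 → (-12, 10)
Step 2: Translate by (-5, 1) → (-17, 11)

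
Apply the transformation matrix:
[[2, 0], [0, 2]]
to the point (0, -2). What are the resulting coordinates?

Matrix multiplication:
[[2, 0], [0, 2]] × [0, -2]ᵀ
= [(2)(0) + (0)(-2), (0)(0) + (2)(-2)]ᵀ
= [0, -4]ᵀ
Result: (0, -4)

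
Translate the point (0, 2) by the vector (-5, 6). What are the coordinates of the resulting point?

Translation by (-5, 6) (homogeneous matrix [[1, 0, -5], [0, 1, 6], [0, 0, 1]]):
x' = 0 + -5 = -5
y' = 2 + 6 = 8
Result: (-5, 8)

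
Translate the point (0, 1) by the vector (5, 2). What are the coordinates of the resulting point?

Translation by (5, 2) (homogeneous matrix [[1, 0, 5], [0, 1, 2], [0, 0, 1]]):
x' = 0 + 5 = 5
y' = 1 + 2 = 3
Result: (5, 3)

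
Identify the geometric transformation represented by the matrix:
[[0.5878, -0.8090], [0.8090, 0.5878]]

This matrix represents: rotation by 54° counterclockwise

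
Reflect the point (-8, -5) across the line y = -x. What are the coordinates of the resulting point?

Reflection across line y = -x: (-8, -5) → (5, 8)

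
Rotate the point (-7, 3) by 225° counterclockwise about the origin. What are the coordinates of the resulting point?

Rotation matrix for 225°: [[cos 225°, -sin 225°], [sin 225°, cos 225°]] ≈ [[-0.707107, 0.707107], [-0.707107, -0.707107]]
[[-0.707107, 0.707107], [-0.707107, -0.707107]] × [-7, 3]ᵀ ≈ [7.0711, 2.8284]ᵀ
Result: (7.0711, 2.8284)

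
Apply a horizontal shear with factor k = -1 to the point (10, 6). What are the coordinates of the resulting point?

Shear matrix for horizontal shear with factor k = -1:
[[1, -1], [0, 1]]
Result: (10, 6) → (4, 6)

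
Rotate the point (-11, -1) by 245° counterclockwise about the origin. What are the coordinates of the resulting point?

Rotation matrix for 245°: [[cos 245°, -sin 245°], [sin 245°, cos 245°]] ≈ [[-0.422618, 0.906308], [-0.906308, -0.422618]]
[[-0.422618, 0.906308], [-0.906308, -0.422618]] × [-11, -1]ᵀ ≈ [3.7425, 10.3920]ᵀ
Result: (3.7425, 10.3920)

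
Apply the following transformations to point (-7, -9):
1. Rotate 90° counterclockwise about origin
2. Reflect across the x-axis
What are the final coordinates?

Step 1: Rotate 90° → (9, -7)
Step 2: Reflect across x-axis → (9, 7)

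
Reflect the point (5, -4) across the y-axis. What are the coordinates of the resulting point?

Reflection across y-axis: (5, -4) → (-5, -4)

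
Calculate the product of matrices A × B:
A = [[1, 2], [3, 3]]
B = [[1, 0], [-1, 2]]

Matrix multiplication:
C[0][0] = 1×1 + 2×-1 = -1
C[0][1] = 1×0 + 2×2 = 4
C[1][0] = 3×1 + 3×-1 = 0
C[1][1] = 3×0 + 3×2 = 6
Result: [[-1, 4], [0, 6]]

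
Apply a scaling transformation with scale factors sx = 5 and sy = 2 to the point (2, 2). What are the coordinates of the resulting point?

Scaling matrix:
[[5, 0], [0, 2]]
Result: (2 × 5, 2 × 2) = (10, 4)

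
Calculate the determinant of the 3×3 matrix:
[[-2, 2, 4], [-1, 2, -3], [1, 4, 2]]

Expansion along first row:
det = -2·det([[2,-3],[4,2]]) - 2·det([[-1,-3],[1,2]]) + 4·det([[-1,2],[1,4]])
    = -2·(2·2 - -3·4) - 2·(-1·2 - -3·1) + 4·(-1·4 - 2·1)
    = -2·16 - 2·1 + 4·-6
    = -32 + -2 + -24 = -58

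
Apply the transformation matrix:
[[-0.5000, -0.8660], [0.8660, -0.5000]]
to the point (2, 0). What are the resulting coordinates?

Matrix multiplication:
[[-0.5000, -0.8660], [0.8660, -0.5000]] × [2, 0]ᵀ
= [(-0.5000)(2) + (-0.8660)(0), (0.8660)(2) + (-0.5000)(0)]ᵀ
= [-1, 1.7320]ᵀ
Result: (-1, 1.7320)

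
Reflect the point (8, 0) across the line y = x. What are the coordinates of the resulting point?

Reflection across line y = x: (8, 0) → (0, 8)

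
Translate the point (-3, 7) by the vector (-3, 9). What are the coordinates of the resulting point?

Translation by (-3, 9) (homogeneous matrix [[1, 0, -3], [0, 1, 9], [0, 0, 1]]):
x' = -3 + -3 = -6
y' = 7 + 9 = 16
Result: (-6, 16)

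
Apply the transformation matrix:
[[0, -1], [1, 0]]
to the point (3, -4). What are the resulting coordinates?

Matrix multiplication:
[[0, -1], [1, 0]] × [3, -4]ᵀ
= [(0)(3) + (-1)(-4), (1)(3) + (0)(-4)]ᵀ
= [4, 3]ᵀ
Result: (4, 3)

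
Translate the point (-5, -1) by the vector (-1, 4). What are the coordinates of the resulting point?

Translation by (-1, 4) (homogeneous matrix [[1, 0, -1], [0, 1, 4], [0, 0, 1]]):
x' = -5 + -1 = -6
y' = -1 + 4 = 3
Result: (-6, 3)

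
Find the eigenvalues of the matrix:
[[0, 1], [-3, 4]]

Characteristic equation: det(A - λI) = 0
λ² - (trace)λ + (det) = 0
trace = 0 + 4 = 4, det = (0)(4) - (1)(-3) = 3
λ² - (4)λ + (3) = 0
λ = (4 ± √((4)² - 4·(3))) / 2 = (4 ± √4) / 2
Solving: λ = 1, 3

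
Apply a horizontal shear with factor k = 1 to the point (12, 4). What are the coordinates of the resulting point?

Shear matrix for horizontal shear with factor k = 1:
[[1, 1], [0, 1]]
Result: (12, 4) → (16, 4)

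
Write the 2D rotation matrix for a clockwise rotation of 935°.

Rotation matrix formula: [[cos θ, -sin θ], [sin θ, cos θ]]
A clockwise rotation by 935° is equivalent to a counterclockwise rotation by -935°.
For θ = -935°:
cos(-935°) = -0.8192
sin(-935°) = 0.5736
Result: [[-0.8192, -0.5736], [0.5736, -0.8192]]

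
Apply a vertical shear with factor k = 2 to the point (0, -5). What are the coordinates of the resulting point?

Shear matrix for vertical shear with factor k = 2:
[[1, 0], [2, 1]]
Result: (0, -5) → (0, -5)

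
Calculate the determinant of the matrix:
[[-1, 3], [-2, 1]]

For a 2×2 matrix [[a, b], [c, d]], det = ad - bc
det = (-1)(1) - (3)(-2) = -1 - -6 = 5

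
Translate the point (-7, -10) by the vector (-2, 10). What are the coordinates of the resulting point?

Translation by (-2, 10) (homogeneous matrix [[1, 0, -2], [0, 1, 10], [0, 0, 1]]):
x' = -7 + -2 = -9
y' = -10 + 10 = 0
Result: (-9, 0)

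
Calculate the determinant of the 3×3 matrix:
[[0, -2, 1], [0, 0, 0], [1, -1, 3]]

Expansion along first row:
det = 0·det([[0,0],[-1,3]]) - -2·det([[0,0],[1,3]]) + 1·det([[0,0],[1,-1]])
    = 0·(0·3 - 0·-1) - -2·(0·3 - 0·1) + 1·(0·-1 - 0·1)
    = 0·0 - -2·0 + 1·0
    = 0 + 0 + 0 = 0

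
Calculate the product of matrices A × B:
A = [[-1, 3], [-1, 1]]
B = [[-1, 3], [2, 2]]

Matrix multiplication:
C[0][0] = -1×-1 + 3×2 = 7
C[0][1] = -1×3 + 3×2 = 3
C[1][0] = -1×-1 + 1×2 = 3
C[1][1] = -1×3 + 1×2 = -1
Result: [[7, 3], [3, -1]]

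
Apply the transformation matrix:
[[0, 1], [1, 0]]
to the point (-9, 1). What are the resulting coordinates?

Matrix multiplication:
[[0, 1], [1, 0]] × [-9, 1]ᵀ
= [(0)(-9) + (1)(1), (1)(-9) + (0)(1)]ᵀ
= [1, -9]ᵀ
Result: (1, -9)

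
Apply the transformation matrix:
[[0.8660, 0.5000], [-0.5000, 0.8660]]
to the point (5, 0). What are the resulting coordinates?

Matrix multiplication:
[[0.8660, 0.5000], [-0.5000, 0.8660]] × [5, 0]ᵀ
= [(0.8660)(5) + (0.5000)(0), (-0.5000)(5) + (0.8660)(0)]ᵀ
= [4.3300, -2.5000]ᵀ
Result: (4.3300, -2.5000)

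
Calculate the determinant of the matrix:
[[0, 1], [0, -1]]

For a 2×2 matrix [[a, b], [c, d]], det = ad - bc
det = (0)(-1) - (1)(0) = 0 - 0 = 0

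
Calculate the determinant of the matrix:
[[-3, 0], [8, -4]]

For a 2×2 matrix [[a, b], [c, d]], det = ad - bc
det = (-3)(-4) - (0)(8) = 12 - 0 = 12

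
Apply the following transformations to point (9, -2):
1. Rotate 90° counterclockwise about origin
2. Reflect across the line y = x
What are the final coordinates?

Step 1: Rotate 90° → (2, 9)
Step 2: Reflect across line y = x → (9, 2)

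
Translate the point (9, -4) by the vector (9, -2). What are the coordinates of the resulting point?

Translation by (9, -2) (homogeneous matrix [[1, 0, 9], [0, 1, -2], [0, 0, 1]]):
x' = 9 + 9 = 18
y' = -4 + -2 = -6
Result: (18, -6)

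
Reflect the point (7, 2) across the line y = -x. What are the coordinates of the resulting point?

Reflection across line y = -x: (7, 2) → (-2, -7)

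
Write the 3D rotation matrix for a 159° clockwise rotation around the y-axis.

Rotation matrix for clockwise 159° around y-axis:
A clockwise rotation by 159° is a counterclockwise rotation by -159°.
cos(-159°) = -0.9336, sin(-159°) = -0.3584
Result: [[-0.9336, 0, -0.3584], [0, 1, 0], [0.3584, 0, -0.9336]]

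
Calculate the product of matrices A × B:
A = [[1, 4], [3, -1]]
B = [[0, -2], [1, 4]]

Matrix multiplication:
C[0][0] = 1×0 + 4×1 = 4
C[0][1] = 1×-2 + 4×4 = 14
C[1][0] = 3×0 + -1×1 = -1
C[1][1] = 3×-2 + -1×4 = -10
Result: [[4, 14], [-1, -10]]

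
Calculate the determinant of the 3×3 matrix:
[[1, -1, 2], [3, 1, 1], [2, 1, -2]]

Expansion along first row:
det = 1·det([[1,1],[1,-2]]) - -1·det([[3,1],[2,-2]]) + 2·det([[3,1],[2,1]])
    = 1·(1·-2 - 1·1) - -1·(3·-2 - 1·2) + 2·(3·1 - 1·2)
    = 1·-3 - -1·-8 + 2·1
    = -3 + -8 + 2 = -9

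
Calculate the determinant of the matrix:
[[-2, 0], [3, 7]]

For a 2×2 matrix [[a, b], [c, d]], det = ad - bc
det = (-2)(7) - (0)(3) = -14 - 0 = -14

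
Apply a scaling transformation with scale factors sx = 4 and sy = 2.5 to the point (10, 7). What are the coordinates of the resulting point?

Scaling matrix:
[[4, 0], [0, 2.50]]
Result: (10 × 4, 7 × 2.5) = (40, 17.5)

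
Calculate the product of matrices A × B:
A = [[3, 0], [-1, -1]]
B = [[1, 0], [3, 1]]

Matrix multiplication:
C[0][0] = 3×1 + 0×3 = 3
C[0][1] = 3×0 + 0×1 = 0
C[1][0] = -1×1 + -1×3 = -4
C[1][1] = -1×0 + -1×1 = -1
Result: [[3, 0], [-4, -1]]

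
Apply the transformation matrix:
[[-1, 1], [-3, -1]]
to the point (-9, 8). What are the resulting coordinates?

Matrix multiplication:
[[-1, 1], [-3, -1]] × [-9, 8]ᵀ
= [(-1)(-9) + (1)(8), (-3)(-9) + (-1)(8)]ᵀ
= [17, 19]ᵀ
Result: (17, 19)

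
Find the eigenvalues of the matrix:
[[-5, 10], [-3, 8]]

Characteristic equation: det(A - λI) = 0
λ² - (trace)λ + (det) = 0
trace = -5 + 8 = 3, det = (-5)(8) - (10)(-3) = -10
λ² - (3)λ + (-10) = 0
λ = (3 ± √((3)² - 4·(-10))) / 2 = (3 ± √49) / 2
Solving: λ = -2, 5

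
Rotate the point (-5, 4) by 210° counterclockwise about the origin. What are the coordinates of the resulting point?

Rotation matrix for 210°: [[cos 210°, -sin 210°], [sin 210°, cos 210°]] ≈ [[-0.866025, 0.500000], [-0.500000, -0.866025]]
[[-0.866025, 0.500000], [-0.500000, -0.866025]] × [-5, 4]ᵀ ≈ [6.3301, -0.9641]ᵀ
Result: (6.3301, -0.9641)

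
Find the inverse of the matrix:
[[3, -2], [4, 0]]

For [[a,b],[c,d]], inverse = (1/det)·[[d,-b],[-c,a]]
det = (3)(0) - (-2)(4) = 0 - -8 = 8
Inverse = (1/8)·[[0, 2], [-4, 3]]
= [[0, 1/4], [-1/2, 3/8]]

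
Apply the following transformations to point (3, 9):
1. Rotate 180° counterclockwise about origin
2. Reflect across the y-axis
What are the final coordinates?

Step 1: Rotate 180° → (-3, -9)
Step 2: Reflect across y-axis → (3, -9)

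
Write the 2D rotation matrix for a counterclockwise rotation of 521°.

Rotation matrix formula: [[cos θ, -sin θ], [sin θ, cos θ]]
For θ = 521°:
cos(521°) = -0.9455
sin(521°) = 0.3256
Result: [[-0.9455, -0.3256], [0.3256, -0.9455]]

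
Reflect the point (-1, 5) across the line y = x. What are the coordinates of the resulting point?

Reflection across line y = x: (-1, 5) → (5, -1)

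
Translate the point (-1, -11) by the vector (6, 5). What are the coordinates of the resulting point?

Translation by (6, 5) (homogeneous matrix [[1, 0, 6], [0, 1, 5], [0, 0, 1]]):
x' = -1 + 6 = 5
y' = -11 + 5 = -6
Result: (5, -6)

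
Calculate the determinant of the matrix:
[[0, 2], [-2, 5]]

For a 2×2 matrix [[a, b], [c, d]], det = ad - bc
det = (0)(5) - (2)(-2) = 0 - -4 = 4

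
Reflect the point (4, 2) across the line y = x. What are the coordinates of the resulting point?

Reflection across line y = x: (4, 2) → (2, 4)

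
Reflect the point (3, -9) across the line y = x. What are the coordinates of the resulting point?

Reflection across line y = x: (3, -9) → (-9, 3)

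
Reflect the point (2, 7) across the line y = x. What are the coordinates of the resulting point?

Reflection across line y = x: (2, 7) → (7, 2)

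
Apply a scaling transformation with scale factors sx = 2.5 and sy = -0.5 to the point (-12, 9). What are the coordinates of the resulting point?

Scaling matrix:
[[2.50, 0], [0, -0.50]]
Result: (-12 × 2.5, 9 × -0.5) = (-30, -4.5)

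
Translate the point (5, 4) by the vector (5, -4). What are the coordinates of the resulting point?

Translation by (5, -4) (homogeneous matrix [[1, 0, 5], [0, 1, -4], [0, 0, 1]]):
x' = 5 + 5 = 10
y' = 4 + -4 = 0
Result: (10, 0)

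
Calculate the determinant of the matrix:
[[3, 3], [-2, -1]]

For a 2×2 matrix [[a, b], [c, d]], det = ad - bc
det = (3)(-1) - (3)(-2) = -3 - -6 = 3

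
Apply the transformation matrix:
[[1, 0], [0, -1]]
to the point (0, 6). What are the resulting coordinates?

Matrix multiplication:
[[1, 0], [0, -1]] × [0, 6]ᵀ
= [(1)(0) + (0)(6), (0)(0) + (-1)(6)]ᵀ
= [0, -6]ᵀ
Result: (0, -6)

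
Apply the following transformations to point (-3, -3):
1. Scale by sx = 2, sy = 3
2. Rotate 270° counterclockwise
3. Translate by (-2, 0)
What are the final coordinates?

Step 1: Scale → (-6, -9)
Step 2: Rotate 270° → (-9, 6)
Step 3: Translate → (-11, 6)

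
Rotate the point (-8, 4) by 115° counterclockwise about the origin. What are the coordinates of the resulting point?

Rotation matrix for 115°: [[cos 115°, -sin 115°], [sin 115°, cos 115°]] ≈ [[-0.422618, -0.906308], [0.906308, -0.422618]]
[[-0.422618, -0.906308], [0.906308, -0.422618]] × [-8, 4]ᵀ ≈ [-0.2443, -8.9409]ᵀ
Result: (-0.2443, -8.9409)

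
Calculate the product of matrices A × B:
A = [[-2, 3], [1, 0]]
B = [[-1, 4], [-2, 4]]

Matrix multiplication:
C[0][0] = -2×-1 + 3×-2 = -4
C[0][1] = -2×4 + 3×4 = 4
C[1][0] = 1×-1 + 0×-2 = -1
C[1][1] = 1×4 + 0×4 = 4
Result: [[-4, 4], [-1, 4]]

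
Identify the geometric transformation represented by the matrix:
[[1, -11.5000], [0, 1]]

This matrix represents: horizontal shear with factor -11.5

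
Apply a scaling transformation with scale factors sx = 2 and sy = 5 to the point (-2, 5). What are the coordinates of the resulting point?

Scaling matrix:
[[2, 0], [0, 5]]
Result: (-2 × 2, 5 × 5) = (-4, 25)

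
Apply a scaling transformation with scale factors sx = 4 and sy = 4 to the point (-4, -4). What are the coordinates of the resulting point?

Scaling matrix:
[[4, 0], [0, 4]]
Result: (-4 × 4, -4 × 4) = (-16, -16)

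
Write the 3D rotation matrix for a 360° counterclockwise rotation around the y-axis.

Rotation matrix for counterclockwise 360° around y-axis:
cos(360°) = 1, sin(360°) = 0
Result: [[1, 0, 0], [0, 1, 0], [0, 0, 1]]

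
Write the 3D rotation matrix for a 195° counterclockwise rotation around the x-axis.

Rotation matrix for counterclockwise 195° around x-axis:
cos(195°) = -0.9659, sin(195°) = -0.2588
Result: [[1, 0, 0], [0, -0.9659, 0.2588], [0, -0.2588, -0.9659]]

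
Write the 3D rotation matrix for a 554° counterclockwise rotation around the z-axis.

Rotation matrix for counterclockwise 554° around z-axis:
cos(554°) = -0.9703, sin(554°) = -0.2419
Result: [[-0.9703, 0.2419, 0], [-0.2419, -0.9703, 0], [0, 0, 1]]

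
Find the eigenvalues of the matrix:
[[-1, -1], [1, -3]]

Characteristic equation: det(A - λI) = 0
λ² - (trace)λ + (det) = 0
trace = -1 + -3 = -4, det = (-1)(-3) - (-1)(1) = 4
λ² - (-4)λ + (4) = 0
λ = (-4 ± √((-4)² - 4·(4))) / 2 = (-4 ± √0) / 2
Solving: λ = -2, -2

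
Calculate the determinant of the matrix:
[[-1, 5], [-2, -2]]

For a 2×2 matrix [[a, b], [c, d]], det = ad - bc
det = (-1)(-2) - (5)(-2) = 2 - -10 = 12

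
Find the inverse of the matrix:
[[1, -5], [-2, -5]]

For [[a,b],[c,d]], inverse = (1/det)·[[d,-b],[-c,a]]
det = (1)(-5) - (-5)(-2) = -5 - 10 = -15
Inverse = (1/-15)·[[-5, 5], [2, 1]]
= [[1/3, -1/3], [-2/15, -1/15]]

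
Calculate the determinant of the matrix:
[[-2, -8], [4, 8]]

For a 2×2 matrix [[a, b], [c, d]], det = ad - bc
det = (-2)(8) - (-8)(4) = -16 - -32 = 16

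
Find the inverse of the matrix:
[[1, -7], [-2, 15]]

For [[a,b],[c,d]], inverse = (1/det)·[[d,-b],[-c,a]]
det = (1)(15) - (-7)(-2) = 15 - 14 = 1
Inverse = [[15, 7], [2, 1]]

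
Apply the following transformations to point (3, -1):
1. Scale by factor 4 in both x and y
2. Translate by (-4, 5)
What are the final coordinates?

Step 1: Scale (3, -1) by 4 → (12, -4)
Step 2: Translate by (-4, 5) → (8, 1)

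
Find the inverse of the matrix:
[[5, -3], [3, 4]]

For [[a,b],[c,d]], inverse = (1/det)·[[d,-b],[-c,a]]
det = (5)(4) - (-3)(3) = 20 - -9 = 29
Inverse = (1/29)·[[4, 3], [-3, 5]]
= [[4/29, 3/29], [-3/29, 5/29]]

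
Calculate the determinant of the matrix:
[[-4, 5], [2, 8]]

For a 2×2 matrix [[a, b], [c, d]], det = ad - bc
det = (-4)(8) - (5)(2) = -32 - 10 = -42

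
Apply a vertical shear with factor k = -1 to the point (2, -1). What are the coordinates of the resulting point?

Shear matrix for vertical shear with factor k = -1:
[[1, 0], [-1, 1]]
Result: (2, -1) → (2, -3)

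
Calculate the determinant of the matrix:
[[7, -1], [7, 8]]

For a 2×2 matrix [[a, b], [c, d]], det = ad - bc
det = (7)(8) - (-1)(7) = 56 - -7 = 63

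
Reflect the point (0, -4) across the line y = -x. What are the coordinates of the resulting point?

Reflection across line y = -x: (0, -4) → (4, 0)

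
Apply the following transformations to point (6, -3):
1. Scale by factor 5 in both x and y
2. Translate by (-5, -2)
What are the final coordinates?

Step 1: Scale (6, -3) by 5 → (30, -15)
Step 2: Translate by (-5, -2) → (25, -17)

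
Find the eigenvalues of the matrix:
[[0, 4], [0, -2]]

Characteristic equation: det(A - λI) = 0
λ² - (trace)λ + (det) = 0
trace = 0 + -2 = -2, det = (0)(-2) - (4)(0) = 0
λ² - (-2)λ + (0) = 0
λ = (-2 ± √((-2)² - 4·(0))) / 2 = (-2 ± √4) / 2
Solving: λ = -2, 0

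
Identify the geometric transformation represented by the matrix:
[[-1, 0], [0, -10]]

This matrix represents: non-uniform scaling by sx = -1, sy = -10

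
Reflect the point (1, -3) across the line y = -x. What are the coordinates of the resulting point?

Reflection across line y = -x: (1, -3) → (3, -1)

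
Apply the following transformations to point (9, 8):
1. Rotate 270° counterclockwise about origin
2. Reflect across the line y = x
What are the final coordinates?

Step 1: Rotate 270° → (8, -9)
Step 2: Reflect across line y = x → (-9, 8)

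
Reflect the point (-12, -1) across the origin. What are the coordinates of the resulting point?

Reflection across origin: (-12, -1) → (12, 1)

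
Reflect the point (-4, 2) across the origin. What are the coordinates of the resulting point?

Reflection across origin: (-4, 2) → (4, -2)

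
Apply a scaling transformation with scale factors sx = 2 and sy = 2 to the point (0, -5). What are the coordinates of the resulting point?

Scaling matrix:
[[2, 0], [0, 2]]
Result: (0 × 2, -5 × 2) = (0, -10)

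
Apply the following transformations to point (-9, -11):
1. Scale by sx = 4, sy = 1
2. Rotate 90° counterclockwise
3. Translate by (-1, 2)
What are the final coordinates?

Step 1: Scale → (-36, -11)
Step 2: Rotate 90° → (11, -36)
Step 3: Translate → (10, -34)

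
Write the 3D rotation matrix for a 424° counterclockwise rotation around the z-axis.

Rotation matrix for counterclockwise 424° around z-axis:
cos(424°) = 0.4384, sin(424°) = 0.8988
Result: [[0.4384, -0.8988, 0], [0.8988, 0.4384, 0], [0, 0, 1]]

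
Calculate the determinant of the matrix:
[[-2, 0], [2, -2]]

For a 2×2 matrix [[a, b], [c, d]], det = ad - bc
det = (-2)(-2) - (0)(2) = 4 - 0 = 4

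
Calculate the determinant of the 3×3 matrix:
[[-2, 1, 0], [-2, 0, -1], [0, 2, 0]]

Expansion along first row:
det = -2·det([[0,-1],[2,0]]) - 1·det([[-2,-1],[0,0]]) + 0·det([[-2,0],[0,2]])
    = -2·(0·0 - -1·2) - 1·(-2·0 - -1·0) + 0·(-2·2 - 0·0)
    = -2·2 - 1·0 + 0·-4
    = -4 + 0 + 0 = -4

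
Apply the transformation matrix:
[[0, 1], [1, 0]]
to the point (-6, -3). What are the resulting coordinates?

Matrix multiplication:
[[0, 1], [1, 0]] × [-6, -3]ᵀ
= [(0)(-6) + (1)(-3), (1)(-6) + (0)(-3)]ᵀ
= [-3, -6]ᵀ
Result: (-3, -6)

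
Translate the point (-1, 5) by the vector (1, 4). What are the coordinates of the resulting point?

Translation by (1, 4) (homogeneous matrix [[1, 0, 1], [0, 1, 4], [0, 0, 1]]):
x' = -1 + 1 = 0
y' = 5 + 4 = 9
Result: (0, 9)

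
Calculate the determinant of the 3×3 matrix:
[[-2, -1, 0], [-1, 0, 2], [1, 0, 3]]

Expansion along first row:
det = -2·det([[0,2],[0,3]]) - -1·det([[-1,2],[1,3]]) + 0·det([[-1,0],[1,0]])
    = -2·(0·3 - 2·0) - -1·(-1·3 - 2·1) + 0·(-1·0 - 0·1)
    = -2·0 - -1·-5 + 0·0
    = 0 + -5 + 0 = -5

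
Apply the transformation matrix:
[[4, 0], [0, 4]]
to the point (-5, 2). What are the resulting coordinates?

Matrix multiplication:
[[4, 0], [0, 4]] × [-5, 2]ᵀ
= [(4)(-5) + (0)(2), (0)(-5) + (4)(2)]ᵀ
= [-20, 8]ᵀ
Result: (-20, 8)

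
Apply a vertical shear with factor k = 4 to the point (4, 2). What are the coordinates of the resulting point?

Shear matrix for vertical shear with factor k = 4:
[[1, 0], [4, 1]]
Result: (4, 2) → (4, 18)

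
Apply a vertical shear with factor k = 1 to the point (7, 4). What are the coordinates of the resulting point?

Shear matrix for vertical shear with factor k = 1:
[[1, 0], [1, 1]]
Result: (7, 4) → (7, 11)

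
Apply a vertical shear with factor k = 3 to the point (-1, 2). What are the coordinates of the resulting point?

Shear matrix for vertical shear with factor k = 3:
[[1, 0], [3, 1]]
Result: (-1, 2) → (-1, -1)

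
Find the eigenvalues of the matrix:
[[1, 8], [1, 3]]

Characteristic equation: det(A - λI) = 0
λ² - (trace)λ + (det) = 0
trace = 1 + 3 = 4, det = (1)(3) - (8)(1) = -5
λ² - (4)λ + (-5) = 0
λ = (4 ± √((4)² - 4·(-5))) / 2 = (4 ± √36) / 2
Solving: λ = -1, 5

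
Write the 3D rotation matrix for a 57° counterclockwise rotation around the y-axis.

Rotation matrix for counterclockwise 57° around y-axis:
cos(57°) = 0.5446, sin(57°) = 0.8387
Result: [[0.5446, 0, 0.8387], [0, 1, 0], [-0.8387, 0, 0.5446]]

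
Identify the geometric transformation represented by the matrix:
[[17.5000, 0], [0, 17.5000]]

This matrix represents: uniform scaling by factor 17.5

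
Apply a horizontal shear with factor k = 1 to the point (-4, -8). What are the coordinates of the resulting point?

Shear matrix for horizontal shear with factor k = 1:
[[1, 1], [0, 1]]
Result: (-4, -8) → (-12, -8)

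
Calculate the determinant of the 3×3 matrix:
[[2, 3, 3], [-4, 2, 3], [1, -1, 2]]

Expansion along first row:
det = 2·det([[2,3],[-1,2]]) - 3·det([[-4,3],[1,2]]) + 3·det([[-4,2],[1,-1]])
    = 2·(2·2 - 3·-1) - 3·(-4·2 - 3·1) + 3·(-4·-1 - 2·1)
    = 2·7 - 3·-11 + 3·2
    = 14 + 33 + 6 = 53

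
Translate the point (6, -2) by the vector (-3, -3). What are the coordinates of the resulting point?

Translation by (-3, -3) (homogeneous matrix [[1, 0, -3], [0, 1, -3], [0, 0, 1]]):
x' = 6 + -3 = 3
y' = -2 + -3 = -5
Result: (3, -5)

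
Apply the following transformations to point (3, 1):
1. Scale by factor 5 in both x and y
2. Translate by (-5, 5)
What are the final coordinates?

Step 1: Scale (3, 1) by 5 → (15, 5)
Step 2: Translate by (-5, 5) → (10, 10)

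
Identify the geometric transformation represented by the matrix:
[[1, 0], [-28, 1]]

This matrix represents: vertical shear with factor -28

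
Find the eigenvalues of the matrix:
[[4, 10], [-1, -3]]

Characteristic equation: det(A - λI) = 0
λ² - (trace)λ + (det) = 0
trace = 4 + -3 = 1, det = (4)(-3) - (10)(-1) = -2
λ² - (1)λ + (-2) = 0
λ = (1 ± √((1)² - 4·(-2))) / 2 = (1 ± √9) / 2
Solving: λ = -1, 2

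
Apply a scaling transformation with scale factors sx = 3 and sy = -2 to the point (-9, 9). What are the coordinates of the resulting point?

Scaling matrix:
[[3, 0], [0, -2]]
Result: (-9 × 3, 9 × -2) = (-27, -18)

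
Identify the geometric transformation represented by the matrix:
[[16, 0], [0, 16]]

This matrix represents: uniform scaling by factor 16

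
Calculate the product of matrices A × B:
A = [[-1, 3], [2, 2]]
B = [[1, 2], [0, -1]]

Matrix multiplication:
C[0][0] = -1×1 + 3×0 = -1
C[0][1] = -1×2 + 3×-1 = -5
C[1][0] = 2×1 + 2×0 = 2
C[1][1] = 2×2 + 2×-1 = 2
Result: [[-1, -5], [2, 2]]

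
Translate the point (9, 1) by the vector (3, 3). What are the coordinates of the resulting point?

Translation by (3, 3) (homogeneous matrix [[1, 0, 3], [0, 1, 3], [0, 0, 1]]):
x' = 9 + 3 = 12
y' = 1 + 3 = 4
Result: (12, 4)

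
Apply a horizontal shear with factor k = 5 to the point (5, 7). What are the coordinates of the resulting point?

Shear matrix for horizontal shear with factor k = 5:
[[1, 5], [0, 1]]
Result: (5, 7) → (40, 7)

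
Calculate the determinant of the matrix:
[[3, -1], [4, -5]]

For a 2×2 matrix [[a, b], [c, d]], det = ad - bc
det = (3)(-5) - (-1)(4) = -15 - -4 = -11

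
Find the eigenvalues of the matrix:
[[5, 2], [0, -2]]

Characteristic equation: det(A - λI) = 0
λ² - (trace)λ + (det) = 0
trace = 5 + -2 = 3, det = (5)(-2) - (2)(0) = -10
λ² - (3)λ + (-10) = 0
λ = (3 ± √((3)² - 4·(-10))) / 2 = (3 ± √49) / 2
Solving: λ = -2, 5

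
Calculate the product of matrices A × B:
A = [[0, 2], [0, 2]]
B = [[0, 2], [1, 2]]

Matrix multiplication:
C[0][0] = 0×0 + 2×1 = 2
C[0][1] = 0×2 + 2×2 = 4
C[1][0] = 0×0 + 2×1 = 2
C[1][1] = 0×2 + 2×2 = 4
Result: [[2, 4], [2, 4]]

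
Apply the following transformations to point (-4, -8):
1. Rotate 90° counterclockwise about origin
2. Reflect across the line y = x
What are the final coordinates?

Step 1: Rotate 90° → (8, -4)
Step 2: Reflect across line y = x → (-4, 8)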